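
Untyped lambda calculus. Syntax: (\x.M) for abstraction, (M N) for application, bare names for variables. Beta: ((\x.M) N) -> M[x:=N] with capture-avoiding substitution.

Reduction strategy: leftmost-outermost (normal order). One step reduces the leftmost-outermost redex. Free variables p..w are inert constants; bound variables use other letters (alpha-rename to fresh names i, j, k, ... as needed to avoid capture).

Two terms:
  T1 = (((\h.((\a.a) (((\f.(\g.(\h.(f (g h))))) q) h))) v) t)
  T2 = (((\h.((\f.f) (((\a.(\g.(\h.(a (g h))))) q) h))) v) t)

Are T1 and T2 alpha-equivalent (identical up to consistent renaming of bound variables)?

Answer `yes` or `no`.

Answer: yes

Derivation:
Term 1: (((\h.((\a.a) (((\f.(\g.(\h.(f (g h))))) q) h))) v) t)
Term 2: (((\h.((\f.f) (((\a.(\g.(\h.(a (g h))))) q) h))) v) t)
Alpha-equivalence: compare structure up to binder renaming.
Result: True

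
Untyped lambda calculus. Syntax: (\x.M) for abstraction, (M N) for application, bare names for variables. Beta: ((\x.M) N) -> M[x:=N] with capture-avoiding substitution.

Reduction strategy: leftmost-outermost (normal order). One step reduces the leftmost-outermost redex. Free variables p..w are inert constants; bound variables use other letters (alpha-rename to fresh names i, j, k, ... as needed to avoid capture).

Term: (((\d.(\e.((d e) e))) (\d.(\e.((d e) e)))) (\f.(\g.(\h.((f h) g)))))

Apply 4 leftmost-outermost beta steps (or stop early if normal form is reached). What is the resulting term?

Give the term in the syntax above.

Answer: (((\f.(\g.(\h.((f h) g)))) (\f.(\g.(\h.((f h) g))))) (\f.(\g.(\h.((f h) g)))))

Derivation:
Step 0: (((\d.(\e.((d e) e))) (\d.(\e.((d e) e)))) (\f.(\g.(\h.((f h) g)))))
Step 1: ((\e.(((\d.(\e.((d e) e))) e) e)) (\f.(\g.(\h.((f h) g)))))
Step 2: (((\d.(\e.((d e) e))) (\f.(\g.(\h.((f h) g))))) (\f.(\g.(\h.((f h) g)))))
Step 3: ((\e.(((\f.(\g.(\h.((f h) g)))) e) e)) (\f.(\g.(\h.((f h) g)))))
Step 4: (((\f.(\g.(\h.((f h) g)))) (\f.(\g.(\h.((f h) g))))) (\f.(\g.(\h.((f h) g)))))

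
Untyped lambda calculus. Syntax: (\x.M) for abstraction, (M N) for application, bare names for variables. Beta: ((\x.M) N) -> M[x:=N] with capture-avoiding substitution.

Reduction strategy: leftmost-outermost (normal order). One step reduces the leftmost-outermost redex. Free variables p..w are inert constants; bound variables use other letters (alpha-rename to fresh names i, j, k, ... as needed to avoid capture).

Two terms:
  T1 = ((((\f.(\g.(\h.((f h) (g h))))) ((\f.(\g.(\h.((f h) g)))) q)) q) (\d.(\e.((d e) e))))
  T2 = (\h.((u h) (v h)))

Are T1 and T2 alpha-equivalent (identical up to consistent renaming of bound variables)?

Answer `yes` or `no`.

Answer: no

Derivation:
Term 1: ((((\f.(\g.(\h.((f h) (g h))))) ((\f.(\g.(\h.((f h) g)))) q)) q) (\d.(\e.((d e) e))))
Term 2: (\h.((u h) (v h)))
Alpha-equivalence: compare structure up to binder renaming.
Result: False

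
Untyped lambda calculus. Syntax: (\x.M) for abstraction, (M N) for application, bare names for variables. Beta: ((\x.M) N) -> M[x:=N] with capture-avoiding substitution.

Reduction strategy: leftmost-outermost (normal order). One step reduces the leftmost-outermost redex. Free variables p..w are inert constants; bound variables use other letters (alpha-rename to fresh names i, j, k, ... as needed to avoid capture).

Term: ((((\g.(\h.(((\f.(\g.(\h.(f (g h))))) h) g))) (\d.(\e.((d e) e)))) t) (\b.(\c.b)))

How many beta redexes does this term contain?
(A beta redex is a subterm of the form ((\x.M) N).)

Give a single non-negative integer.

Answer: 2

Derivation:
Term: ((((\g.(\h.(((\f.(\g.(\h.(f (g h))))) h) g))) (\d.(\e.((d e) e)))) t) (\b.(\c.b)))
  Redex: ((\g.(\h.(((\f.(\g.(\h.(f (g h))))) h) g))) (\d.(\e.((d e) e))))
  Redex: ((\f.(\g.(\h.(f (g h))))) h)
Total redexes: 2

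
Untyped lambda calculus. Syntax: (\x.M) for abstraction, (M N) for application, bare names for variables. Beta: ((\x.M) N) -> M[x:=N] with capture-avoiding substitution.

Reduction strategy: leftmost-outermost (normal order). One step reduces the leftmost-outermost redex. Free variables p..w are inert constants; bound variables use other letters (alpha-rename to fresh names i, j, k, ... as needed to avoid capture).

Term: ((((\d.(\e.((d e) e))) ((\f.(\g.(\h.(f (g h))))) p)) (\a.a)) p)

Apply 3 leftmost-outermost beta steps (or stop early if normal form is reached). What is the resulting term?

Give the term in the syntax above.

Step 0: ((((\d.(\e.((d e) e))) ((\f.(\g.(\h.(f (g h))))) p)) (\a.a)) p)
Step 1: (((\e.((((\f.(\g.(\h.(f (g h))))) p) e) e)) (\a.a)) p)
Step 2: (((((\f.(\g.(\h.(f (g h))))) p) (\a.a)) (\a.a)) p)
Step 3: ((((\g.(\h.(p (g h)))) (\a.a)) (\a.a)) p)

Answer: ((((\g.(\h.(p (g h)))) (\a.a)) (\a.a)) p)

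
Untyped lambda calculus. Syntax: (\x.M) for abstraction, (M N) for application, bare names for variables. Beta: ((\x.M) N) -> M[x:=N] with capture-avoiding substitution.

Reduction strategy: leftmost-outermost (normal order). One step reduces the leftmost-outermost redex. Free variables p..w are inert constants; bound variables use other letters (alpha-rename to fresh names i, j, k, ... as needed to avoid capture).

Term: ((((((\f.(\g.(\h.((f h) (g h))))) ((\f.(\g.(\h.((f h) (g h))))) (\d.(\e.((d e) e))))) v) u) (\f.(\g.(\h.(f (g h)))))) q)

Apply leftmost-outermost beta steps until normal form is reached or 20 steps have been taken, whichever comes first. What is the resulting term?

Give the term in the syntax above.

Answer: (((((v u) (u (v u))) (u (v u))) (\f.(\g.(\h.(f (g h)))))) q)

Derivation:
Step 0: ((((((\f.(\g.(\h.((f h) (g h))))) ((\f.(\g.(\h.((f h) (g h))))) (\d.(\e.((d e) e))))) v) u) (\f.(\g.(\h.(f (g h)))))) q)
Step 1: (((((\g.(\h.((((\f.(\g.(\h.((f h) (g h))))) (\d.(\e.((d e) e)))) h) (g h)))) v) u) (\f.(\g.(\h.(f (g h)))))) q)
Step 2: ((((\h.((((\f.(\g.(\h.((f h) (g h))))) (\d.(\e.((d e) e)))) h) (v h))) u) (\f.(\g.(\h.(f (g h)))))) q)
Step 3: ((((((\f.(\g.(\h.((f h) (g h))))) (\d.(\e.((d e) e)))) u) (v u)) (\f.(\g.(\h.(f (g h)))))) q)
Step 4: (((((\g.(\h.(((\d.(\e.((d e) e))) h) (g h)))) u) (v u)) (\f.(\g.(\h.(f (g h)))))) q)
Step 5: ((((\h.(((\d.(\e.((d e) e))) h) (u h))) (v u)) (\f.(\g.(\h.(f (g h)))))) q)
Step 6: (((((\d.(\e.((d e) e))) (v u)) (u (v u))) (\f.(\g.(\h.(f (g h)))))) q)
Step 7: ((((\e.(((v u) e) e)) (u (v u))) (\f.(\g.(\h.(f (g h)))))) q)
Step 8: (((((v u) (u (v u))) (u (v u))) (\f.(\g.(\h.(f (g h)))))) q)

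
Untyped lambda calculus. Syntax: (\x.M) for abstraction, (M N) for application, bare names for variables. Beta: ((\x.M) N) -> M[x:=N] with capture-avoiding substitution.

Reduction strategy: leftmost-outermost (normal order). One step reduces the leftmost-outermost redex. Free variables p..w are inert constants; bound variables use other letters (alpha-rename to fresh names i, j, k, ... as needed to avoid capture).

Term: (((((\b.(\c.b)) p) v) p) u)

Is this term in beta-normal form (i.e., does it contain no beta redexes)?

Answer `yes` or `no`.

Term: (((((\b.(\c.b)) p) v) p) u)
Found 1 beta redex(es).

Answer: no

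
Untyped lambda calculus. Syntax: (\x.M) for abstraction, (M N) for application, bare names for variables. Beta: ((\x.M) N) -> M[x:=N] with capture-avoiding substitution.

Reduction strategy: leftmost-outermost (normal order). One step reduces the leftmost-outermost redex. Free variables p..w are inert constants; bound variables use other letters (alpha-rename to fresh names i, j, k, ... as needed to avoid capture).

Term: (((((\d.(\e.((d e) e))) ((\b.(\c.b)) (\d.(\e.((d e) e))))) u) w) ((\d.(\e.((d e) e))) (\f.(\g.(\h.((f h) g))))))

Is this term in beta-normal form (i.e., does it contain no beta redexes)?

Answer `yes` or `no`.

Answer: no

Derivation:
Term: (((((\d.(\e.((d e) e))) ((\b.(\c.b)) (\d.(\e.((d e) e))))) u) w) ((\d.(\e.((d e) e))) (\f.(\g.(\h.((f h) g))))))
Found 3 beta redex(es).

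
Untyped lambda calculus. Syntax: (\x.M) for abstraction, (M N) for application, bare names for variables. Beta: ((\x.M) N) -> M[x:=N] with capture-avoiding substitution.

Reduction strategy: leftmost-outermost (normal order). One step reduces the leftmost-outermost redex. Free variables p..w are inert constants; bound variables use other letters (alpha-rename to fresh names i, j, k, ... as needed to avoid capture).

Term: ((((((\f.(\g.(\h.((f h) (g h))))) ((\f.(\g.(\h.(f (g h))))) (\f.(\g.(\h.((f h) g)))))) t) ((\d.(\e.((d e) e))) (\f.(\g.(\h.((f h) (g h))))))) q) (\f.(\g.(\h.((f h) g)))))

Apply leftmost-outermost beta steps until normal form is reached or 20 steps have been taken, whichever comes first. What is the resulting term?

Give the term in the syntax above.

Step 0: ((((((\f.(\g.(\h.((f h) (g h))))) ((\f.(\g.(\h.(f (g h))))) (\f.(\g.(\h.((f h) g)))))) t) ((\d.(\e.((d e) e))) (\f.(\g.(\h.((f h) (g h))))))) q) (\f.(\g.(\h.((f h) g)))))
Step 1: (((((\g.(\h.((((\f.(\g.(\h.(f (g h))))) (\f.(\g.(\h.((f h) g))))) h) (g h)))) t) ((\d.(\e.((d e) e))) (\f.(\g.(\h.((f h) (g h))))))) q) (\f.(\g.(\h.((f h) g)))))
Step 2: ((((\h.((((\f.(\g.(\h.(f (g h))))) (\f.(\g.(\h.((f h) g))))) h) (t h))) ((\d.(\e.((d e) e))) (\f.(\g.(\h.((f h) (g h))))))) q) (\f.(\g.(\h.((f h) g)))))
Step 3: ((((((\f.(\g.(\h.(f (g h))))) (\f.(\g.(\h.((f h) g))))) ((\d.(\e.((d e) e))) (\f.(\g.(\h.((f h) (g h))))))) (t ((\d.(\e.((d e) e))) (\f.(\g.(\h.((f h) (g h)))))))) q) (\f.(\g.(\h.((f h) g)))))
Step 4: (((((\g.(\h.((\f.(\g.(\h.((f h) g)))) (g h)))) ((\d.(\e.((d e) e))) (\f.(\g.(\h.((f h) (g h))))))) (t ((\d.(\e.((d e) e))) (\f.(\g.(\h.((f h) (g h)))))))) q) (\f.(\g.(\h.((f h) g)))))
Step 5: ((((\h.((\f.(\g.(\h.((f h) g)))) (((\d.(\e.((d e) e))) (\f.(\g.(\h.((f h) (g h)))))) h))) (t ((\d.(\e.((d e) e))) (\f.(\g.(\h.((f h) (g h)))))))) q) (\f.(\g.(\h.((f h) g)))))
Step 6: ((((\f.(\g.(\h.((f h) g)))) (((\d.(\e.((d e) e))) (\f.(\g.(\h.((f h) (g h)))))) (t ((\d.(\e.((d e) e))) (\f.(\g.(\h.((f h) (g h))))))))) q) (\f.(\g.(\h.((f h) g)))))
Step 7: (((\g.(\h.(((((\d.(\e.((d e) e))) (\f.(\g.(\h.((f h) (g h)))))) (t ((\d.(\e.((d e) e))) (\f.(\g.(\h.((f h) (g h)))))))) h) g))) q) (\f.(\g.(\h.((f h) g)))))
Step 8: ((\h.(((((\d.(\e.((d e) e))) (\f.(\g.(\h.((f h) (g h)))))) (t ((\d.(\e.((d e) e))) (\f.(\g.(\h.((f h) (g h)))))))) h) q)) (\f.(\g.(\h.((f h) g)))))
Step 9: (((((\d.(\e.((d e) e))) (\f.(\g.(\h.((f h) (g h)))))) (t ((\d.(\e.((d e) e))) (\f.(\g.(\h.((f h) (g h)))))))) (\f.(\g.(\h.((f h) g))))) q)
Step 10: ((((\e.(((\f.(\g.(\h.((f h) (g h))))) e) e)) (t ((\d.(\e.((d e) e))) (\f.(\g.(\h.((f h) (g h)))))))) (\f.(\g.(\h.((f h) g))))) q)
Step 11: (((((\f.(\g.(\h.((f h) (g h))))) (t ((\d.(\e.((d e) e))) (\f.(\g.(\h.((f h) (g h)))))))) (t ((\d.(\e.((d e) e))) (\f.(\g.(\h.((f h) (g h)))))))) (\f.(\g.(\h.((f h) g))))) q)
Step 12: ((((\g.(\h.(((t ((\d.(\e.((d e) e))) (\f.(\g.(\h.((f h) (g h))))))) h) (g h)))) (t ((\d.(\e.((d e) e))) (\f.(\g.(\h.((f h) (g h)))))))) (\f.(\g.(\h.((f h) g))))) q)
Step 13: (((\h.(((t ((\d.(\e.((d e) e))) (\f.(\g.(\h.((f h) (g h))))))) h) ((t ((\d.(\e.((d e) e))) (\f.(\g.(\h.((f h) (g h))))))) h))) (\f.(\g.(\h.((f h) g))))) q)
Step 14: ((((t ((\d.(\e.((d e) e))) (\f.(\g.(\h.((f h) (g h))))))) (\f.(\g.(\h.((f h) g))))) ((t ((\d.(\e.((d e) e))) (\f.(\g.(\h.((f h) (g h))))))) (\f.(\g.(\h.((f h) g)))))) q)
Step 15: ((((t (\e.(((\f.(\g.(\h.((f h) (g h))))) e) e))) (\f.(\g.(\h.((f h) g))))) ((t ((\d.(\e.((d e) e))) (\f.(\g.(\h.((f h) (g h))))))) (\f.(\g.(\h.((f h) g)))))) q)
Step 16: ((((t (\e.((\g.(\h.((e h) (g h)))) e))) (\f.(\g.(\h.((f h) g))))) ((t ((\d.(\e.((d e) e))) (\f.(\g.(\h.((f h) (g h))))))) (\f.(\g.(\h.((f h) g)))))) q)
Step 17: ((((t (\e.(\h.((e h) (e h))))) (\f.(\g.(\h.((f h) g))))) ((t ((\d.(\e.((d e) e))) (\f.(\g.(\h.((f h) (g h))))))) (\f.(\g.(\h.((f h) g)))))) q)
Step 18: ((((t (\e.(\h.((e h) (e h))))) (\f.(\g.(\h.((f h) g))))) ((t (\e.(((\f.(\g.(\h.((f h) (g h))))) e) e))) (\f.(\g.(\h.((f h) g)))))) q)
Step 19: ((((t (\e.(\h.((e h) (e h))))) (\f.(\g.(\h.((f h) g))))) ((t (\e.((\g.(\h.((e h) (g h)))) e))) (\f.(\g.(\h.((f h) g)))))) q)
Step 20: ((((t (\e.(\h.((e h) (e h))))) (\f.(\g.(\h.((f h) g))))) ((t (\e.(\h.((e h) (e h))))) (\f.(\g.(\h.((f h) g)))))) q)

Answer: ((((t (\e.(\h.((e h) (e h))))) (\f.(\g.(\h.((f h) g))))) ((t (\e.(\h.((e h) (e h))))) (\f.(\g.(\h.((f h) g)))))) q)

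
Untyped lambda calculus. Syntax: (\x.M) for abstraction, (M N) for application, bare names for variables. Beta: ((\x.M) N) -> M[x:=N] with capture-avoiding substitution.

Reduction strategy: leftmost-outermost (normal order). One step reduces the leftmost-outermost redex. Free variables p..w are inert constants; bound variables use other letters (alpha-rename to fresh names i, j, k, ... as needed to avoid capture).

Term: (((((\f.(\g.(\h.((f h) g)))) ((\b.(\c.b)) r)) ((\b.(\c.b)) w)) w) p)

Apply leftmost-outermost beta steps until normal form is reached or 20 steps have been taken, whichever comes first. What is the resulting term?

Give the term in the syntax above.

Step 0: (((((\f.(\g.(\h.((f h) g)))) ((\b.(\c.b)) r)) ((\b.(\c.b)) w)) w) p)
Step 1: ((((\g.(\h.((((\b.(\c.b)) r) h) g))) ((\b.(\c.b)) w)) w) p)
Step 2: (((\h.((((\b.(\c.b)) r) h) ((\b.(\c.b)) w))) w) p)
Step 3: (((((\b.(\c.b)) r) w) ((\b.(\c.b)) w)) p)
Step 4: ((((\c.r) w) ((\b.(\c.b)) w)) p)
Step 5: ((r ((\b.(\c.b)) w)) p)
Step 6: ((r (\c.w)) p)

Answer: ((r (\c.w)) p)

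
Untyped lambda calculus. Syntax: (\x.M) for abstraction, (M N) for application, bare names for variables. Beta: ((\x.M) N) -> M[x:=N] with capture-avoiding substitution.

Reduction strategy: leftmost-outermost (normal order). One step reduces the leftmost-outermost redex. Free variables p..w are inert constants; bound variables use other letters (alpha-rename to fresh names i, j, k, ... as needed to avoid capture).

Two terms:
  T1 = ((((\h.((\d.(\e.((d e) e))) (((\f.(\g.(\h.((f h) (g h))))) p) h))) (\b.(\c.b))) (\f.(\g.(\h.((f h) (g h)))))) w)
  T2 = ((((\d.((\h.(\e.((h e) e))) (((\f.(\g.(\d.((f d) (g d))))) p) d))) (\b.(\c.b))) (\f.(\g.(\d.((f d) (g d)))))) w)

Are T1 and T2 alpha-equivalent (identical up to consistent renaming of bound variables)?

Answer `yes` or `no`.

Term 1: ((((\h.((\d.(\e.((d e) e))) (((\f.(\g.(\h.((f h) (g h))))) p) h))) (\b.(\c.b))) (\f.(\g.(\h.((f h) (g h)))))) w)
Term 2: ((((\d.((\h.(\e.((h e) e))) (((\f.(\g.(\d.((f d) (g d))))) p) d))) (\b.(\c.b))) (\f.(\g.(\d.((f d) (g d)))))) w)
Alpha-equivalence: compare structure up to binder renaming.
Result: True

Answer: yes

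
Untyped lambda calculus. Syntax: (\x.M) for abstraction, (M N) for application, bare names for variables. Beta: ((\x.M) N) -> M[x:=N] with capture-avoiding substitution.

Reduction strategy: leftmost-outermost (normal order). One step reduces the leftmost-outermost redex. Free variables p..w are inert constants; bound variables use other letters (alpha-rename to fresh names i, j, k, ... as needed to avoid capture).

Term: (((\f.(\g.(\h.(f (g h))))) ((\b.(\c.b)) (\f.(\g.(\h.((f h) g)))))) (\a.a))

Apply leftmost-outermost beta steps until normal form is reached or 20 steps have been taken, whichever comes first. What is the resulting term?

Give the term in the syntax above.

Step 0: (((\f.(\g.(\h.(f (g h))))) ((\b.(\c.b)) (\f.(\g.(\h.((f h) g)))))) (\a.a))
Step 1: ((\g.(\h.(((\b.(\c.b)) (\f.(\g.(\h.((f h) g))))) (g h)))) (\a.a))
Step 2: (\h.(((\b.(\c.b)) (\f.(\g.(\h.((f h) g))))) ((\a.a) h)))
Step 3: (\h.((\c.(\f.(\g.(\h.((f h) g))))) ((\a.a) h)))
Step 4: (\h.(\f.(\g.(\h.((f h) g)))))

Answer: (\h.(\f.(\g.(\h.((f h) g)))))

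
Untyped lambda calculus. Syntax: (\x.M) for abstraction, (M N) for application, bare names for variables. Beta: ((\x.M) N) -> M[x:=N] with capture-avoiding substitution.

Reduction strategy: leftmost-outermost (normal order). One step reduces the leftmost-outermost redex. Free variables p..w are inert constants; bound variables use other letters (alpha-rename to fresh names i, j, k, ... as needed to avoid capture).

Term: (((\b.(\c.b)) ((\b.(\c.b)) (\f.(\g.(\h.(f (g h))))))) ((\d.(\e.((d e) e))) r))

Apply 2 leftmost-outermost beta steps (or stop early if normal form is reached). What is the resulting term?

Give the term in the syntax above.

Answer: ((\b.(\c.b)) (\f.(\g.(\h.(f (g h))))))

Derivation:
Step 0: (((\b.(\c.b)) ((\b.(\c.b)) (\f.(\g.(\h.(f (g h))))))) ((\d.(\e.((d e) e))) r))
Step 1: ((\c.((\b.(\c.b)) (\f.(\g.(\h.(f (g h))))))) ((\d.(\e.((d e) e))) r))
Step 2: ((\b.(\c.b)) (\f.(\g.(\h.(f (g h))))))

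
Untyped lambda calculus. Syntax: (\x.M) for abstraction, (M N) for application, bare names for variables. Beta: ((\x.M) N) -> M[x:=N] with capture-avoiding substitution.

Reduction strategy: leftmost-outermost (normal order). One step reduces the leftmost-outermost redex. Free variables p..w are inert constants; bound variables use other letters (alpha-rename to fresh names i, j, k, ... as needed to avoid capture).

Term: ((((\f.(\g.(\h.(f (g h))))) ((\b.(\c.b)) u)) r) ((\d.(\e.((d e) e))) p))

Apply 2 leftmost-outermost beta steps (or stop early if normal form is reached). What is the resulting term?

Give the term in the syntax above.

Step 0: ((((\f.(\g.(\h.(f (g h))))) ((\b.(\c.b)) u)) r) ((\d.(\e.((d e) e))) p))
Step 1: (((\g.(\h.(((\b.(\c.b)) u) (g h)))) r) ((\d.(\e.((d e) e))) p))
Step 2: ((\h.(((\b.(\c.b)) u) (r h))) ((\d.(\e.((d e) e))) p))

Answer: ((\h.(((\b.(\c.b)) u) (r h))) ((\d.(\e.((d e) e))) p))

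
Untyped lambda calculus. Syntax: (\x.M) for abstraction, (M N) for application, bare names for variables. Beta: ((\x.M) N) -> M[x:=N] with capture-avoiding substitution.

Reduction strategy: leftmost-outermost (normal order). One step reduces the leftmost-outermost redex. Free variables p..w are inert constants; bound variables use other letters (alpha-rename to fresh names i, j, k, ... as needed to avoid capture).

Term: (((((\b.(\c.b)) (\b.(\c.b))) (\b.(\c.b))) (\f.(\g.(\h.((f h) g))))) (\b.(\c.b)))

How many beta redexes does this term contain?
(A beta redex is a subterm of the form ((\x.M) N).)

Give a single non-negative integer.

Answer: 1

Derivation:
Term: (((((\b.(\c.b)) (\b.(\c.b))) (\b.(\c.b))) (\f.(\g.(\h.((f h) g))))) (\b.(\c.b)))
  Redex: ((\b.(\c.b)) (\b.(\c.b)))
Total redexes: 1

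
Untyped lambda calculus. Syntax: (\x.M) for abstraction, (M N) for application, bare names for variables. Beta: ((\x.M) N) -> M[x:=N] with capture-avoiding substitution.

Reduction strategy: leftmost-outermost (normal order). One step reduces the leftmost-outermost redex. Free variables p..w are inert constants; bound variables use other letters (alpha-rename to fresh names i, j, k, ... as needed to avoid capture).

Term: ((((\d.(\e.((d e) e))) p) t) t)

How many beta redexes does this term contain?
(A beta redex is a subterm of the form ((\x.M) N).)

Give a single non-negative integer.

Term: ((((\d.(\e.((d e) e))) p) t) t)
  Redex: ((\d.(\e.((d e) e))) p)
Total redexes: 1

Answer: 1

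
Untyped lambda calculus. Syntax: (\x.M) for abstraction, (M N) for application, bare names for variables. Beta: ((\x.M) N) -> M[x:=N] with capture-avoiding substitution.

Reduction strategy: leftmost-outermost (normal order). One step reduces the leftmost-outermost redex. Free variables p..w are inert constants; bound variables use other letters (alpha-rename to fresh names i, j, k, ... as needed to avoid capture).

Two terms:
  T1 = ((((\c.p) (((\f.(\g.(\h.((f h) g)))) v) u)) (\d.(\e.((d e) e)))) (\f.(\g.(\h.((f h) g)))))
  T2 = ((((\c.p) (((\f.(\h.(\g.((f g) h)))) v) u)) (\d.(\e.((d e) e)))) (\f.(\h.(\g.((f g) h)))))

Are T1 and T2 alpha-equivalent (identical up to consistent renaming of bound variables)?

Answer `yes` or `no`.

Term 1: ((((\c.p) (((\f.(\g.(\h.((f h) g)))) v) u)) (\d.(\e.((d e) e)))) (\f.(\g.(\h.((f h) g)))))
Term 2: ((((\c.p) (((\f.(\h.(\g.((f g) h)))) v) u)) (\d.(\e.((d e) e)))) (\f.(\h.(\g.((f g) h)))))
Alpha-equivalence: compare structure up to binder renaming.
Result: True

Answer: yes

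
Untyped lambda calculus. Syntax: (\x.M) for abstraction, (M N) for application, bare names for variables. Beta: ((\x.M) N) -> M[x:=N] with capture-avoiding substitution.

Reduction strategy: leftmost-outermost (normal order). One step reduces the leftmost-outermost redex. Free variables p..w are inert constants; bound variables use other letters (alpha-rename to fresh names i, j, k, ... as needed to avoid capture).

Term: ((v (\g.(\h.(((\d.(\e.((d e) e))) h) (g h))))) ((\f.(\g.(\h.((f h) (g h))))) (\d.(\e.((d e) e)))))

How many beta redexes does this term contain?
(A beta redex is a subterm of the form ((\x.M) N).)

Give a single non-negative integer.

Term: ((v (\g.(\h.(((\d.(\e.((d e) e))) h) (g h))))) ((\f.(\g.(\h.((f h) (g h))))) (\d.(\e.((d e) e)))))
  Redex: ((\d.(\e.((d e) e))) h)
  Redex: ((\f.(\g.(\h.((f h) (g h))))) (\d.(\e.((d e) e))))
Total redexes: 2

Answer: 2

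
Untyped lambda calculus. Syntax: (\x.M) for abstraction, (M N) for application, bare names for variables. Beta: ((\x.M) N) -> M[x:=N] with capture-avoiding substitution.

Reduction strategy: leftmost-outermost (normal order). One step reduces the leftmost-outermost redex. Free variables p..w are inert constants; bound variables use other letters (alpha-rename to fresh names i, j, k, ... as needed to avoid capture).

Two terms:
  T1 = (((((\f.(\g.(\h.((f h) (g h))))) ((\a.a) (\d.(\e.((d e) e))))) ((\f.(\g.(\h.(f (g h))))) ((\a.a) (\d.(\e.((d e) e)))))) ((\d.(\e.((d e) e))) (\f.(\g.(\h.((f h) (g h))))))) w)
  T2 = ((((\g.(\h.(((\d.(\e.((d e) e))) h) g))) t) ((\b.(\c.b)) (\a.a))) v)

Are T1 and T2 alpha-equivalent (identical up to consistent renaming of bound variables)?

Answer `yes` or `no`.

Answer: no

Derivation:
Term 1: (((((\f.(\g.(\h.((f h) (g h))))) ((\a.a) (\d.(\e.((d e) e))))) ((\f.(\g.(\h.(f (g h))))) ((\a.a) (\d.(\e.((d e) e)))))) ((\d.(\e.((d e) e))) (\f.(\g.(\h.((f h) (g h))))))) w)
Term 2: ((((\g.(\h.(((\d.(\e.((d e) e))) h) g))) t) ((\b.(\c.b)) (\a.a))) v)
Alpha-equivalence: compare structure up to binder renaming.
Result: False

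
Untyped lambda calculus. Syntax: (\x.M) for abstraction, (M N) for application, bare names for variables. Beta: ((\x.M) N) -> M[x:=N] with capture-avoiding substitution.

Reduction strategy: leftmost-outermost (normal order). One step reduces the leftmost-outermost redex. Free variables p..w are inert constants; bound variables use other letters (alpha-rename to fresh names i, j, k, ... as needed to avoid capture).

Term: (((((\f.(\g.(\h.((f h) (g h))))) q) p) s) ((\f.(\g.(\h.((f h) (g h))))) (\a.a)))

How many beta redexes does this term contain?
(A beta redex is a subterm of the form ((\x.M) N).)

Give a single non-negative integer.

Term: (((((\f.(\g.(\h.((f h) (g h))))) q) p) s) ((\f.(\g.(\h.((f h) (g h))))) (\a.a)))
  Redex: ((\f.(\g.(\h.((f h) (g h))))) q)
  Redex: ((\f.(\g.(\h.((f h) (g h))))) (\a.a))
Total redexes: 2

Answer: 2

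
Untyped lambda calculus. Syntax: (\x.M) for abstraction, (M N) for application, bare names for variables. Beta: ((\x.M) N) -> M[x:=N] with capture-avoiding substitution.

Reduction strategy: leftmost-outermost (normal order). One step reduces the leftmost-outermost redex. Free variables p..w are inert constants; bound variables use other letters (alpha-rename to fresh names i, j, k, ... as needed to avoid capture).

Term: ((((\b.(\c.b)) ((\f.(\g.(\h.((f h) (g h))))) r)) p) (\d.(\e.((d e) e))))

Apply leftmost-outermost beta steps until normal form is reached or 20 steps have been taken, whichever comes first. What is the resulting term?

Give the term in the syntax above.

Step 0: ((((\b.(\c.b)) ((\f.(\g.(\h.((f h) (g h))))) r)) p) (\d.(\e.((d e) e))))
Step 1: (((\c.((\f.(\g.(\h.((f h) (g h))))) r)) p) (\d.(\e.((d e) e))))
Step 2: (((\f.(\g.(\h.((f h) (g h))))) r) (\d.(\e.((d e) e))))
Step 3: ((\g.(\h.((r h) (g h)))) (\d.(\e.((d e) e))))
Step 4: (\h.((r h) ((\d.(\e.((d e) e))) h)))
Step 5: (\h.((r h) (\e.((h e) e))))

Answer: (\h.((r h) (\e.((h e) e))))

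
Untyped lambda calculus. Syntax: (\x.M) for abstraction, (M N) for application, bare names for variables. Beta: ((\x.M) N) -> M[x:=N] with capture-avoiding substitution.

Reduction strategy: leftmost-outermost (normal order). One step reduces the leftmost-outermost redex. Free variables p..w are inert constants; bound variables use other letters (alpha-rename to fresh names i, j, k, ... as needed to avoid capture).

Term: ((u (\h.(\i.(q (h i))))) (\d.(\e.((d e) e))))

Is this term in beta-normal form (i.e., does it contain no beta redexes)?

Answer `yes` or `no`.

Answer: yes

Derivation:
Term: ((u (\h.(\i.(q (h i))))) (\d.(\e.((d e) e))))
No beta redexes found.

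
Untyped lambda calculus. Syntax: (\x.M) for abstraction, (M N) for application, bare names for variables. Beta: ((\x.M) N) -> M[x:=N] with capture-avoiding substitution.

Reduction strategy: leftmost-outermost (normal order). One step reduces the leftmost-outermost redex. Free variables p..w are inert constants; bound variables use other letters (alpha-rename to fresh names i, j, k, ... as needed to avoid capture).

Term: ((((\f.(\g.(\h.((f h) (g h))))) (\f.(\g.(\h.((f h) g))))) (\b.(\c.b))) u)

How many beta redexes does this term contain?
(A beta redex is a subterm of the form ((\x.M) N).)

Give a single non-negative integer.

Term: ((((\f.(\g.(\h.((f h) (g h))))) (\f.(\g.(\h.((f h) g))))) (\b.(\c.b))) u)
  Redex: ((\f.(\g.(\h.((f h) (g h))))) (\f.(\g.(\h.((f h) g)))))
Total redexes: 1

Answer: 1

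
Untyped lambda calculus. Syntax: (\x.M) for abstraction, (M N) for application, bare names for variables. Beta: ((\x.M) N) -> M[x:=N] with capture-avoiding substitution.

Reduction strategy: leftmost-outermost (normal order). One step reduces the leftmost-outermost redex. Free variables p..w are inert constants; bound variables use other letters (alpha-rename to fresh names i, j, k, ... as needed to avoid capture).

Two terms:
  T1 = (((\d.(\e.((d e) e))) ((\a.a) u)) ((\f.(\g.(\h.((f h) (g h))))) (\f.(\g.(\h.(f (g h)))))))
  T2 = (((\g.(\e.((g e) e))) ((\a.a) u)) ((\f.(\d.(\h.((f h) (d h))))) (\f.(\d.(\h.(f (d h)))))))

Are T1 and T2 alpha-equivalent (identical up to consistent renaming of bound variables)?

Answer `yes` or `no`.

Term 1: (((\d.(\e.((d e) e))) ((\a.a) u)) ((\f.(\g.(\h.((f h) (g h))))) (\f.(\g.(\h.(f (g h)))))))
Term 2: (((\g.(\e.((g e) e))) ((\a.a) u)) ((\f.(\d.(\h.((f h) (d h))))) (\f.(\d.(\h.(f (d h)))))))
Alpha-equivalence: compare structure up to binder renaming.
Result: True

Answer: yes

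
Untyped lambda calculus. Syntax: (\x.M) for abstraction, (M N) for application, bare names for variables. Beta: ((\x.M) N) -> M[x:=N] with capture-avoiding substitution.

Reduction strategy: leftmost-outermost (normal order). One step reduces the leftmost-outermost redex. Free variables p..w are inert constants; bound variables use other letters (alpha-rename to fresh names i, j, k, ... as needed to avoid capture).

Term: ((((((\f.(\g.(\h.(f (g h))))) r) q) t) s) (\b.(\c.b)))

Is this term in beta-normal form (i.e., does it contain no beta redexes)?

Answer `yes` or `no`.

Term: ((((((\f.(\g.(\h.(f (g h))))) r) q) t) s) (\b.(\c.b)))
Found 1 beta redex(es).

Answer: no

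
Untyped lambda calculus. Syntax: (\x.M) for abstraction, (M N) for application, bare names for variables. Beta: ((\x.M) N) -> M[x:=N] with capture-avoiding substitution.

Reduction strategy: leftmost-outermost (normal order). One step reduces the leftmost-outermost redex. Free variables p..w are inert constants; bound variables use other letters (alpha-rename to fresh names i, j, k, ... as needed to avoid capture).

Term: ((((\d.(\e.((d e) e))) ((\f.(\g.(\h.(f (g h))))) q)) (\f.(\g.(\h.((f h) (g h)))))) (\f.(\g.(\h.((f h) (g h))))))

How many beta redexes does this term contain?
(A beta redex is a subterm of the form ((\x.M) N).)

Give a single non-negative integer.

Answer: 2

Derivation:
Term: ((((\d.(\e.((d e) e))) ((\f.(\g.(\h.(f (g h))))) q)) (\f.(\g.(\h.((f h) (g h)))))) (\f.(\g.(\h.((f h) (g h))))))
  Redex: ((\d.(\e.((d e) e))) ((\f.(\g.(\h.(f (g h))))) q))
  Redex: ((\f.(\g.(\h.(f (g h))))) q)
Total redexes: 2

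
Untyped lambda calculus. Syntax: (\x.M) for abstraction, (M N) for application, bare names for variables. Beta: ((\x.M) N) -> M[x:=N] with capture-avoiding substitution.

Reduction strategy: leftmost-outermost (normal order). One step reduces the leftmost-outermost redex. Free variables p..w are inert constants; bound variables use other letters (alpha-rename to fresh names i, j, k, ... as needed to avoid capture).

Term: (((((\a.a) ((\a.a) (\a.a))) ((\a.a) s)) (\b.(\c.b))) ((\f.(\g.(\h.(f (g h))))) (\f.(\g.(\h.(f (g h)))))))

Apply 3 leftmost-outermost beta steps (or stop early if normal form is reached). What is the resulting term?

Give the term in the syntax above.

Step 0: (((((\a.a) ((\a.a) (\a.a))) ((\a.a) s)) (\b.(\c.b))) ((\f.(\g.(\h.(f (g h))))) (\f.(\g.(\h.(f (g h)))))))
Step 1: (((((\a.a) (\a.a)) ((\a.a) s)) (\b.(\c.b))) ((\f.(\g.(\h.(f (g h))))) (\f.(\g.(\h.(f (g h)))))))
Step 2: ((((\a.a) ((\a.a) s)) (\b.(\c.b))) ((\f.(\g.(\h.(f (g h))))) (\f.(\g.(\h.(f (g h)))))))
Step 3: ((((\a.a) s) (\b.(\c.b))) ((\f.(\g.(\h.(f (g h))))) (\f.(\g.(\h.(f (g h)))))))

Answer: ((((\a.a) s) (\b.(\c.b))) ((\f.(\g.(\h.(f (g h))))) (\f.(\g.(\h.(f (g h)))))))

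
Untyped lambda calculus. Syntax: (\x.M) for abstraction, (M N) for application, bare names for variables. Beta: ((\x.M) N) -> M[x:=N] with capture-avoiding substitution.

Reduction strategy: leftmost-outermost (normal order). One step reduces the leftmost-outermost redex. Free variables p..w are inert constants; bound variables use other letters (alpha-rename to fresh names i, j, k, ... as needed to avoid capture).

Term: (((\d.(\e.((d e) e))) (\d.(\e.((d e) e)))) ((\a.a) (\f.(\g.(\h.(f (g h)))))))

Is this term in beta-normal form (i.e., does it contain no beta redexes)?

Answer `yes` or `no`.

Term: (((\d.(\e.((d e) e))) (\d.(\e.((d e) e)))) ((\a.a) (\f.(\g.(\h.(f (g h)))))))
Found 2 beta redex(es).

Answer: no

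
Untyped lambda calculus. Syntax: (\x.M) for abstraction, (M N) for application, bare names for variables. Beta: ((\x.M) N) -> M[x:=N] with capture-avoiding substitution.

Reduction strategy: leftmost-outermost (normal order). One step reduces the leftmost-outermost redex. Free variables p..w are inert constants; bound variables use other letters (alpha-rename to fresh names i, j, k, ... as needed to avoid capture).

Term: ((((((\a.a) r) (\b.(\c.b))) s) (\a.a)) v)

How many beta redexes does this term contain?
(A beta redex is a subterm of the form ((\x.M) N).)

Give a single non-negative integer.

Answer: 1

Derivation:
Term: ((((((\a.a) r) (\b.(\c.b))) s) (\a.a)) v)
  Redex: ((\a.a) r)
Total redexes: 1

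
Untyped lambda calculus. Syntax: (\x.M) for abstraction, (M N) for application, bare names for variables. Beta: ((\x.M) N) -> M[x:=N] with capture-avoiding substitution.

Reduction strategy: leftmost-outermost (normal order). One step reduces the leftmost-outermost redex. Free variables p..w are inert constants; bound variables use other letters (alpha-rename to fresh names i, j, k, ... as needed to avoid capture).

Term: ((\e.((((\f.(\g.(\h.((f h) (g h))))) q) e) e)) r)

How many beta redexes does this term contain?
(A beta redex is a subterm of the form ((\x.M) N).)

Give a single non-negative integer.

Answer: 2

Derivation:
Term: ((\e.((((\f.(\g.(\h.((f h) (g h))))) q) e) e)) r)
  Redex: ((\e.((((\f.(\g.(\h.((f h) (g h))))) q) e) e)) r)
  Redex: ((\f.(\g.(\h.((f h) (g h))))) q)
Total redexes: 2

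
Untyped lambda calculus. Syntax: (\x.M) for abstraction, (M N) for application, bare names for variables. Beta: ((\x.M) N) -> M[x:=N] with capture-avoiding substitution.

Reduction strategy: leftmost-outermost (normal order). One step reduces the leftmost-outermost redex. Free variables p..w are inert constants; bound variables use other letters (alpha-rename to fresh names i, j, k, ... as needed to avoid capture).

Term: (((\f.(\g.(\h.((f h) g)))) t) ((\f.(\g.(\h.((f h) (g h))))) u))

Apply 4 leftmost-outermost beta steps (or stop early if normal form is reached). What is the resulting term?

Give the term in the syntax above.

Step 0: (((\f.(\g.(\h.((f h) g)))) t) ((\f.(\g.(\h.((f h) (g h))))) u))
Step 1: ((\g.(\h.((t h) g))) ((\f.(\g.(\h.((f h) (g h))))) u))
Step 2: (\h.((t h) ((\f.(\g.(\h.((f h) (g h))))) u)))
Step 3: (\h.((t h) (\g.(\h.((u h) (g h))))))
Step 4: (normal form reached)

Answer: (\h.((t h) (\g.(\h.((u h) (g h))))))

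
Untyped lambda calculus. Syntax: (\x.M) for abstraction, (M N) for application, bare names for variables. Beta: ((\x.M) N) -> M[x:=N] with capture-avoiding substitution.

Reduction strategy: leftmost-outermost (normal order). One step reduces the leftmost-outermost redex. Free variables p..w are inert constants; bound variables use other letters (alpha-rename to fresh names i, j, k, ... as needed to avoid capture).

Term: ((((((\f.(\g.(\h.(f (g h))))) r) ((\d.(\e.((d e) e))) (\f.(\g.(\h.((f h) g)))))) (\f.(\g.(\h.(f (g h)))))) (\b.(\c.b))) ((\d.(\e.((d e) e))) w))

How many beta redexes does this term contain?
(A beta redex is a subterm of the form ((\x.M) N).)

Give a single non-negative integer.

Answer: 3

Derivation:
Term: ((((((\f.(\g.(\h.(f (g h))))) r) ((\d.(\e.((d e) e))) (\f.(\g.(\h.((f h) g)))))) (\f.(\g.(\h.(f (g h)))))) (\b.(\c.b))) ((\d.(\e.((d e) e))) w))
  Redex: ((\f.(\g.(\h.(f (g h))))) r)
  Redex: ((\d.(\e.((d e) e))) (\f.(\g.(\h.((f h) g)))))
  Redex: ((\d.(\e.((d e) e))) w)
Total redexes: 3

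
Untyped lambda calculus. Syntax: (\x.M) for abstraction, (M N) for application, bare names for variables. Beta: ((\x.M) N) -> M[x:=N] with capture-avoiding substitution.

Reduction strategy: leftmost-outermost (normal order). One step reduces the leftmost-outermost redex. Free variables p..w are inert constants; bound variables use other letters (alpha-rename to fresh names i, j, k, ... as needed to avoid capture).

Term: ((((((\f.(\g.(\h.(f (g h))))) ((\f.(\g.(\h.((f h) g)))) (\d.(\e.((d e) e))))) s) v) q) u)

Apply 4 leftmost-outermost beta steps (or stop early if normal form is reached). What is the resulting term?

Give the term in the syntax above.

Step 0: ((((((\f.(\g.(\h.(f (g h))))) ((\f.(\g.(\h.((f h) g)))) (\d.(\e.((d e) e))))) s) v) q) u)
Step 1: (((((\g.(\h.(((\f.(\g.(\h.((f h) g)))) (\d.(\e.((d e) e)))) (g h)))) s) v) q) u)
Step 2: ((((\h.(((\f.(\g.(\h.((f h) g)))) (\d.(\e.((d e) e)))) (s h))) v) q) u)
Step 3: (((((\f.(\g.(\h.((f h) g)))) (\d.(\e.((d e) e)))) (s v)) q) u)
Step 4: ((((\g.(\h.(((\d.(\e.((d e) e))) h) g))) (s v)) q) u)

Answer: ((((\g.(\h.(((\d.(\e.((d e) e))) h) g))) (s v)) q) u)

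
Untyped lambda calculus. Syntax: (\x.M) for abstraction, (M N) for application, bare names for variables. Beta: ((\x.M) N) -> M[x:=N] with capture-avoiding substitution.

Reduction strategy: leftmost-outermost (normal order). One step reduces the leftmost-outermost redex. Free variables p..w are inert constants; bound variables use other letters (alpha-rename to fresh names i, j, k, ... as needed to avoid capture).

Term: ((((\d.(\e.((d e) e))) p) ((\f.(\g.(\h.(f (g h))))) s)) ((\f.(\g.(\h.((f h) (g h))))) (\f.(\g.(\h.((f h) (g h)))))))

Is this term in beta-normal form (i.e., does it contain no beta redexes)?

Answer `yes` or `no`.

Answer: no

Derivation:
Term: ((((\d.(\e.((d e) e))) p) ((\f.(\g.(\h.(f (g h))))) s)) ((\f.(\g.(\h.((f h) (g h))))) (\f.(\g.(\h.((f h) (g h)))))))
Found 3 beta redex(es).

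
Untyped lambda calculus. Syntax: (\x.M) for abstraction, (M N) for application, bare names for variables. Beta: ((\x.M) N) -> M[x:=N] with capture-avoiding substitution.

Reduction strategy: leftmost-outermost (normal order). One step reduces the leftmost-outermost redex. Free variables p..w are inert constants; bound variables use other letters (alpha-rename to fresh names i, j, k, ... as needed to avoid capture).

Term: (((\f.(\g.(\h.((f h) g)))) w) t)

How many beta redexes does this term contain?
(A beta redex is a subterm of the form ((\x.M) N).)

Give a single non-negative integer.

Term: (((\f.(\g.(\h.((f h) g)))) w) t)
  Redex: ((\f.(\g.(\h.((f h) g)))) w)
Total redexes: 1

Answer: 1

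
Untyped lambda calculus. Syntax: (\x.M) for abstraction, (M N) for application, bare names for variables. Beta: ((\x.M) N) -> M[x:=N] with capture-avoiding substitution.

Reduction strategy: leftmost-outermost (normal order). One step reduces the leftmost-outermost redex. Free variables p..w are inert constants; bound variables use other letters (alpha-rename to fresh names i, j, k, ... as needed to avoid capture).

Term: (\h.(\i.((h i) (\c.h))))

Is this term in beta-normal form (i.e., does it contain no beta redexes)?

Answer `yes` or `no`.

Answer: yes

Derivation:
Term: (\h.(\i.((h i) (\c.h))))
No beta redexes found.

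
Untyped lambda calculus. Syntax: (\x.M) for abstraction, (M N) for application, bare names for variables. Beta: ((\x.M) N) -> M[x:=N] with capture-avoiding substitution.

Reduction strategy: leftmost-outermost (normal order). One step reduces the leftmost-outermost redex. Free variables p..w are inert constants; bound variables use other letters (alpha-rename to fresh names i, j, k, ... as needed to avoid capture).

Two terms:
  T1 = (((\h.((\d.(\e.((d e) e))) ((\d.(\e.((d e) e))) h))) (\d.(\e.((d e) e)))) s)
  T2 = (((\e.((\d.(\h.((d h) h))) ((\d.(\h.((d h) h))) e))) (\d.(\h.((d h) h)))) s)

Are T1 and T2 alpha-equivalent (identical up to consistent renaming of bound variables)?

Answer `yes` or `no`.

Term 1: (((\h.((\d.(\e.((d e) e))) ((\d.(\e.((d e) e))) h))) (\d.(\e.((d e) e)))) s)
Term 2: (((\e.((\d.(\h.((d h) h))) ((\d.(\h.((d h) h))) e))) (\d.(\h.((d h) h)))) s)
Alpha-equivalence: compare structure up to binder renaming.
Result: True

Answer: yes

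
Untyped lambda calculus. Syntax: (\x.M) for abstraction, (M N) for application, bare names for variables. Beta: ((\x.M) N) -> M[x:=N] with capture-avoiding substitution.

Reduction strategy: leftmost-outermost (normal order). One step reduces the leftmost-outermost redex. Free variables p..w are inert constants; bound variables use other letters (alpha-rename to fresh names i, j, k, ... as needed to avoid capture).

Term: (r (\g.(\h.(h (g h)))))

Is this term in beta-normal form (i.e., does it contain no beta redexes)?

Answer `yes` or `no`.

Answer: yes

Derivation:
Term: (r (\g.(\h.(h (g h)))))
No beta redexes found.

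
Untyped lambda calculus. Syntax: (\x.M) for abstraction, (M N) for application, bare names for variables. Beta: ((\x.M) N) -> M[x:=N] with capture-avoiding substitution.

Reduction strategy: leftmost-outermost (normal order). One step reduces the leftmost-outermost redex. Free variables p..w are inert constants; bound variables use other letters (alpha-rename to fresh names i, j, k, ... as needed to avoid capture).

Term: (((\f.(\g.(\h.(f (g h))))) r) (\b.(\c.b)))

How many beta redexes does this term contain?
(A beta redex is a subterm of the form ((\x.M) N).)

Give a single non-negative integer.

Answer: 1

Derivation:
Term: (((\f.(\g.(\h.(f (g h))))) r) (\b.(\c.b)))
  Redex: ((\f.(\g.(\h.(f (g h))))) r)
Total redexes: 1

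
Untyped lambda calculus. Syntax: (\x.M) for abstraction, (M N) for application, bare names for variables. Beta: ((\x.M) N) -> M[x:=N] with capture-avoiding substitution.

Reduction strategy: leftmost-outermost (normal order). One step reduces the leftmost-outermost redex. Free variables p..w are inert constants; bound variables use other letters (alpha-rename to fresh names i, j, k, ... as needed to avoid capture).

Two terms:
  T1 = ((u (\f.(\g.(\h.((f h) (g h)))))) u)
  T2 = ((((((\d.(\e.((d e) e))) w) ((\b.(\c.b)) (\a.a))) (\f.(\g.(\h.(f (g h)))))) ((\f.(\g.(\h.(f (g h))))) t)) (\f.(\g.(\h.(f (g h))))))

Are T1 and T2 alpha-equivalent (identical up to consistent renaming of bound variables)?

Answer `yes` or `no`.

Term 1: ((u (\f.(\g.(\h.((f h) (g h)))))) u)
Term 2: ((((((\d.(\e.((d e) e))) w) ((\b.(\c.b)) (\a.a))) (\f.(\g.(\h.(f (g h)))))) ((\f.(\g.(\h.(f (g h))))) t)) (\f.(\g.(\h.(f (g h))))))
Alpha-equivalence: compare structure up to binder renaming.
Result: False

Answer: no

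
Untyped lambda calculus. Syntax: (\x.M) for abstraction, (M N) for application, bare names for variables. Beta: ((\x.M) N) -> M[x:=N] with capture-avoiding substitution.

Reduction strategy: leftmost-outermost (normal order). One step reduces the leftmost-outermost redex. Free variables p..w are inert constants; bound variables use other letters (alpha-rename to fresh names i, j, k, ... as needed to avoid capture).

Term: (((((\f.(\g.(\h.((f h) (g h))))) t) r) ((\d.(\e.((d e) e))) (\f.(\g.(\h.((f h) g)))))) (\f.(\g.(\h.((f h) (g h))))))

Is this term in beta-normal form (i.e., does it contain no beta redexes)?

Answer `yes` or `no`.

Term: (((((\f.(\g.(\h.((f h) (g h))))) t) r) ((\d.(\e.((d e) e))) (\f.(\g.(\h.((f h) g)))))) (\f.(\g.(\h.((f h) (g h))))))
Found 2 beta redex(es).

Answer: no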